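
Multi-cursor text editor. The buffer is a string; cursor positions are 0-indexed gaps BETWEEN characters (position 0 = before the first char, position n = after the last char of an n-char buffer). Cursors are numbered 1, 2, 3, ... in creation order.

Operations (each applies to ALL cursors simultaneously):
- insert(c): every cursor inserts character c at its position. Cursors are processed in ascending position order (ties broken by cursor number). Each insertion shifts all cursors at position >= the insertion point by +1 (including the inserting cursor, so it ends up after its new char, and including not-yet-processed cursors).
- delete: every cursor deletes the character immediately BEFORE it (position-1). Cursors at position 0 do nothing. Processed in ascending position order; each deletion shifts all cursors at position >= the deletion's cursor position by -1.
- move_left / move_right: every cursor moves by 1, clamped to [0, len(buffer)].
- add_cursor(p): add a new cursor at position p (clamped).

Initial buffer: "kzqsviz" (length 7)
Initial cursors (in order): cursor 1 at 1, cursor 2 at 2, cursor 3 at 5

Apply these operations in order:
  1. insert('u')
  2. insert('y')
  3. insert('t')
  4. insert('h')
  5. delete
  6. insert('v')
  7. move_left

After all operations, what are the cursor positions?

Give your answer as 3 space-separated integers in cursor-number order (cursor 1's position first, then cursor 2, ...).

Answer: 4 9 16

Derivation:
After op 1 (insert('u')): buffer="kuzuqsvuiz" (len 10), cursors c1@2 c2@4 c3@8, authorship .1.2...3..
After op 2 (insert('y')): buffer="kuyzuyqsvuyiz" (len 13), cursors c1@3 c2@6 c3@11, authorship .11.22...33..
After op 3 (insert('t')): buffer="kuytzuytqsvuytiz" (len 16), cursors c1@4 c2@8 c3@14, authorship .111.222...333..
After op 4 (insert('h')): buffer="kuythzuythqsvuythiz" (len 19), cursors c1@5 c2@10 c3@17, authorship .1111.2222...3333..
After op 5 (delete): buffer="kuytzuytqsvuytiz" (len 16), cursors c1@4 c2@8 c3@14, authorship .111.222...333..
After op 6 (insert('v')): buffer="kuytvzuytvqsvuytviz" (len 19), cursors c1@5 c2@10 c3@17, authorship .1111.2222...3333..
After op 7 (move_left): buffer="kuytvzuytvqsvuytviz" (len 19), cursors c1@4 c2@9 c3@16, authorship .1111.2222...3333..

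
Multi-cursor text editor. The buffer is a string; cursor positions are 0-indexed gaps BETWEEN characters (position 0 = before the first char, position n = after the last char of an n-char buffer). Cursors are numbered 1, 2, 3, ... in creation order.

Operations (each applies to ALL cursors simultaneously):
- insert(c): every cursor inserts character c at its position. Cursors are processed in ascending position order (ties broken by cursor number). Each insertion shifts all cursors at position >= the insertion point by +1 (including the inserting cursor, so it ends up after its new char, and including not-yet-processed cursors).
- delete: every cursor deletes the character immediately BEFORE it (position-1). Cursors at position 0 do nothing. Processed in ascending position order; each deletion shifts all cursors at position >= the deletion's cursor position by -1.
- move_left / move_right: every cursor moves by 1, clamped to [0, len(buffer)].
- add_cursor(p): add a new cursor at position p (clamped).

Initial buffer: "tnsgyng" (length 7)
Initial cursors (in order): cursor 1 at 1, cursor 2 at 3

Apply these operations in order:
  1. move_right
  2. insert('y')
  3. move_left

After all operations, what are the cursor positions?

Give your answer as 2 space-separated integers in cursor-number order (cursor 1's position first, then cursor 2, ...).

Answer: 2 5

Derivation:
After op 1 (move_right): buffer="tnsgyng" (len 7), cursors c1@2 c2@4, authorship .......
After op 2 (insert('y')): buffer="tnysgyyng" (len 9), cursors c1@3 c2@6, authorship ..1..2...
After op 3 (move_left): buffer="tnysgyyng" (len 9), cursors c1@2 c2@5, authorship ..1..2...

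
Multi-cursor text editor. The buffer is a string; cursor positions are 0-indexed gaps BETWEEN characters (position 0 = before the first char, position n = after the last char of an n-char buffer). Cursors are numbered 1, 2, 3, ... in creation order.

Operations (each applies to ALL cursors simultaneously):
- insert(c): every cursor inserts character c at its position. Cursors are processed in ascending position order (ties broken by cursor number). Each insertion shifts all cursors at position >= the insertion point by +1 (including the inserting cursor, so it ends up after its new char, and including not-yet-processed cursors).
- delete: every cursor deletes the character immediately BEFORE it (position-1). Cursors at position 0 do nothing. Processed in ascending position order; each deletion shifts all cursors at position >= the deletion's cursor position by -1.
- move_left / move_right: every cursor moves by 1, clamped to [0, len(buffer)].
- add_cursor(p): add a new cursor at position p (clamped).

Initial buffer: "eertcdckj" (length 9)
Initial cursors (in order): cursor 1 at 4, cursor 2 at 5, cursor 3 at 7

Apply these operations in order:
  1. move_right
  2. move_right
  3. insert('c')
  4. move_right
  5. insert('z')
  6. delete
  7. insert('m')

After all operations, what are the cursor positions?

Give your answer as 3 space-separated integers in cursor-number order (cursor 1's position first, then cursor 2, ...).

After op 1 (move_right): buffer="eertcdckj" (len 9), cursors c1@5 c2@6 c3@8, authorship .........
After op 2 (move_right): buffer="eertcdckj" (len 9), cursors c1@6 c2@7 c3@9, authorship .........
After op 3 (insert('c')): buffer="eertcdccckjc" (len 12), cursors c1@7 c2@9 c3@12, authorship ......1.2..3
After op 4 (move_right): buffer="eertcdccckjc" (len 12), cursors c1@8 c2@10 c3@12, authorship ......1.2..3
After op 5 (insert('z')): buffer="eertcdcczckzjcz" (len 15), cursors c1@9 c2@12 c3@15, authorship ......1.12.2.33
After op 6 (delete): buffer="eertcdccckjc" (len 12), cursors c1@8 c2@10 c3@12, authorship ......1.2..3
After op 7 (insert('m')): buffer="eertcdccmckmjcm" (len 15), cursors c1@9 c2@12 c3@15, authorship ......1.12.2.33

Answer: 9 12 15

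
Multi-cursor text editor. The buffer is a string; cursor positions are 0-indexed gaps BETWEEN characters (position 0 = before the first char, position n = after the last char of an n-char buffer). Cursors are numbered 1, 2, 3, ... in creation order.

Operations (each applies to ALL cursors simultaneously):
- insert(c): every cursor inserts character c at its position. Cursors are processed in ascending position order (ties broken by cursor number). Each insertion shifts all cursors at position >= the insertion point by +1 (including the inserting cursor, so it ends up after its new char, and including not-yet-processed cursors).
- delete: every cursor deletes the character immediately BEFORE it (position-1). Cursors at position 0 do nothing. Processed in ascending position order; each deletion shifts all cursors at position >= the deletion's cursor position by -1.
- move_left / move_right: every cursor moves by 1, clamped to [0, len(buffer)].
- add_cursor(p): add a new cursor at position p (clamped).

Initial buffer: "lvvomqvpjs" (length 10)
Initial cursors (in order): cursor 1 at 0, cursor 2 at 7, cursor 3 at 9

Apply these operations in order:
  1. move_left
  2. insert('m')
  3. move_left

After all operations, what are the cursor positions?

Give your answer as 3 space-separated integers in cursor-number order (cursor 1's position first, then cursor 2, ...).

After op 1 (move_left): buffer="lvvomqvpjs" (len 10), cursors c1@0 c2@6 c3@8, authorship ..........
After op 2 (insert('m')): buffer="mlvvomqmvpmjs" (len 13), cursors c1@1 c2@8 c3@11, authorship 1......2..3..
After op 3 (move_left): buffer="mlvvomqmvpmjs" (len 13), cursors c1@0 c2@7 c3@10, authorship 1......2..3..

Answer: 0 7 10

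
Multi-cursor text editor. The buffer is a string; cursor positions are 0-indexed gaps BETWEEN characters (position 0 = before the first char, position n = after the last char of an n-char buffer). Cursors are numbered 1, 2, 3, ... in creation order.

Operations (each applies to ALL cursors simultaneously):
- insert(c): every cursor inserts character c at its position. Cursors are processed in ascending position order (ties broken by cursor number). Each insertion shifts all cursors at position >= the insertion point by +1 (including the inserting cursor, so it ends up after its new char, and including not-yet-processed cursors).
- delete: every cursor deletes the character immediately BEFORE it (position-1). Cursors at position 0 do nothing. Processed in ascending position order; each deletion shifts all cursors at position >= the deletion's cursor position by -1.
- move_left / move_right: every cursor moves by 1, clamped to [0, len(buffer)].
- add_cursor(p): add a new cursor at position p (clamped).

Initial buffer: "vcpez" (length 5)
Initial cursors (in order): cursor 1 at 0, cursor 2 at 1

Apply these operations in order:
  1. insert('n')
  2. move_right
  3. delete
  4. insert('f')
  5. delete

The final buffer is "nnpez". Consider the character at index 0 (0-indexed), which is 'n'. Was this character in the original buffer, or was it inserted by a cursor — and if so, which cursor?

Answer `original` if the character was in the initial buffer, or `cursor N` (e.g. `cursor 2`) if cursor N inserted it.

Answer: cursor 1

Derivation:
After op 1 (insert('n')): buffer="nvncpez" (len 7), cursors c1@1 c2@3, authorship 1.2....
After op 2 (move_right): buffer="nvncpez" (len 7), cursors c1@2 c2@4, authorship 1.2....
After op 3 (delete): buffer="nnpez" (len 5), cursors c1@1 c2@2, authorship 12...
After op 4 (insert('f')): buffer="nfnfpez" (len 7), cursors c1@2 c2@4, authorship 1122...
After op 5 (delete): buffer="nnpez" (len 5), cursors c1@1 c2@2, authorship 12...
Authorship (.=original, N=cursor N): 1 2 . . .
Index 0: author = 1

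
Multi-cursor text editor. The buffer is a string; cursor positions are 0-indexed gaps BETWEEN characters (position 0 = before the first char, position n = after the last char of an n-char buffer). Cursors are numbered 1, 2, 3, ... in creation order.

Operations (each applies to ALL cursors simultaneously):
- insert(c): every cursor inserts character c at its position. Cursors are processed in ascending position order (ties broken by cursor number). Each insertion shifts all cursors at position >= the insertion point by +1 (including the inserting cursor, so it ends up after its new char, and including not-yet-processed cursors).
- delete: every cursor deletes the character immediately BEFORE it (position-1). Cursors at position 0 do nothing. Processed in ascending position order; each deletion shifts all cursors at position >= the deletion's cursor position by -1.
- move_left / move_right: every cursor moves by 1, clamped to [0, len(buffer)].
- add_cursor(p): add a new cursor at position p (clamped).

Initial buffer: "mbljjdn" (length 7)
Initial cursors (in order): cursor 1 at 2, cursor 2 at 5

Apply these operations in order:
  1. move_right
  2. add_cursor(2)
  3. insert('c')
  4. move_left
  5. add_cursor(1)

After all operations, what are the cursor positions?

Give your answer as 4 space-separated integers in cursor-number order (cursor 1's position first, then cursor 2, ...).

Answer: 4 8 2 1

Derivation:
After op 1 (move_right): buffer="mbljjdn" (len 7), cursors c1@3 c2@6, authorship .......
After op 2 (add_cursor(2)): buffer="mbljjdn" (len 7), cursors c3@2 c1@3 c2@6, authorship .......
After op 3 (insert('c')): buffer="mbclcjjdcn" (len 10), cursors c3@3 c1@5 c2@9, authorship ..3.1...2.
After op 4 (move_left): buffer="mbclcjjdcn" (len 10), cursors c3@2 c1@4 c2@8, authorship ..3.1...2.
After op 5 (add_cursor(1)): buffer="mbclcjjdcn" (len 10), cursors c4@1 c3@2 c1@4 c2@8, authorship ..3.1...2.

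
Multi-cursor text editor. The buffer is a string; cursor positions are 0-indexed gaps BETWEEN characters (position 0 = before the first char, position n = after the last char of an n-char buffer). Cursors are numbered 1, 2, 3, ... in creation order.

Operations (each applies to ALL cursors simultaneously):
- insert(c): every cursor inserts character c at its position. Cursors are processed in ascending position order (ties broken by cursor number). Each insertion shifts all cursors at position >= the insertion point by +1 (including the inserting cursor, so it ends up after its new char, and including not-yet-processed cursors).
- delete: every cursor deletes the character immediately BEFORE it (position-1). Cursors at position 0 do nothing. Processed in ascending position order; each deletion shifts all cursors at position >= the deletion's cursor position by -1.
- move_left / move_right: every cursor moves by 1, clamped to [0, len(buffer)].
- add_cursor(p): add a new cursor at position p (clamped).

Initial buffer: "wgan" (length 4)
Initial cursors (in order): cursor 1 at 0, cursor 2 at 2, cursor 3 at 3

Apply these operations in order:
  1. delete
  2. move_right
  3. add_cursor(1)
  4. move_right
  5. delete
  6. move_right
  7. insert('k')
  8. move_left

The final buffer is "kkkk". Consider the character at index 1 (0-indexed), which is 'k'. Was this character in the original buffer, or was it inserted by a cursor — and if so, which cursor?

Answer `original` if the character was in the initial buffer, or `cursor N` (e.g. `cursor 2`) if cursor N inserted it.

Answer: cursor 2

Derivation:
After op 1 (delete): buffer="wn" (len 2), cursors c1@0 c2@1 c3@1, authorship ..
After op 2 (move_right): buffer="wn" (len 2), cursors c1@1 c2@2 c3@2, authorship ..
After op 3 (add_cursor(1)): buffer="wn" (len 2), cursors c1@1 c4@1 c2@2 c3@2, authorship ..
After op 4 (move_right): buffer="wn" (len 2), cursors c1@2 c2@2 c3@2 c4@2, authorship ..
After op 5 (delete): buffer="" (len 0), cursors c1@0 c2@0 c3@0 c4@0, authorship 
After op 6 (move_right): buffer="" (len 0), cursors c1@0 c2@0 c3@0 c4@0, authorship 
After op 7 (insert('k')): buffer="kkkk" (len 4), cursors c1@4 c2@4 c3@4 c4@4, authorship 1234
After op 8 (move_left): buffer="kkkk" (len 4), cursors c1@3 c2@3 c3@3 c4@3, authorship 1234
Authorship (.=original, N=cursor N): 1 2 3 4
Index 1: author = 2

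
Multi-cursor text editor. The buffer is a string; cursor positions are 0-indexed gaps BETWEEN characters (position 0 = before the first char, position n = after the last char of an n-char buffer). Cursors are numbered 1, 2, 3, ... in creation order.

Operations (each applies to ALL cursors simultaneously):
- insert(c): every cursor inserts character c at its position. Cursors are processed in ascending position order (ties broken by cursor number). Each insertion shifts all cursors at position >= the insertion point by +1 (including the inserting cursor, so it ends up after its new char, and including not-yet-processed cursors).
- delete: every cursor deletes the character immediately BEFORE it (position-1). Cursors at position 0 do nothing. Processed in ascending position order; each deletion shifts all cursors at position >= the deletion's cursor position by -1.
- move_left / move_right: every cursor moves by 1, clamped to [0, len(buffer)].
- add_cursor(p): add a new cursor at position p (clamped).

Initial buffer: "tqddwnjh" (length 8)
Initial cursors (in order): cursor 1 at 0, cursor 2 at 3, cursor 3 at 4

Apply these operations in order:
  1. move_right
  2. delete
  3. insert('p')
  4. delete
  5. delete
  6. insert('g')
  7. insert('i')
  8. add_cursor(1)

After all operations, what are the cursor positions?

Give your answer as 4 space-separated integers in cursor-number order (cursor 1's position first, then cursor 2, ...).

Answer: 6 6 6 1

Derivation:
After op 1 (move_right): buffer="tqddwnjh" (len 8), cursors c1@1 c2@4 c3@5, authorship ........
After op 2 (delete): buffer="qdnjh" (len 5), cursors c1@0 c2@2 c3@2, authorship .....
After op 3 (insert('p')): buffer="pqdppnjh" (len 8), cursors c1@1 c2@5 c3@5, authorship 1..23...
After op 4 (delete): buffer="qdnjh" (len 5), cursors c1@0 c2@2 c3@2, authorship .....
After op 5 (delete): buffer="njh" (len 3), cursors c1@0 c2@0 c3@0, authorship ...
After op 6 (insert('g')): buffer="gggnjh" (len 6), cursors c1@3 c2@3 c3@3, authorship 123...
After op 7 (insert('i')): buffer="gggiiinjh" (len 9), cursors c1@6 c2@6 c3@6, authorship 123123...
After op 8 (add_cursor(1)): buffer="gggiiinjh" (len 9), cursors c4@1 c1@6 c2@6 c3@6, authorship 123123...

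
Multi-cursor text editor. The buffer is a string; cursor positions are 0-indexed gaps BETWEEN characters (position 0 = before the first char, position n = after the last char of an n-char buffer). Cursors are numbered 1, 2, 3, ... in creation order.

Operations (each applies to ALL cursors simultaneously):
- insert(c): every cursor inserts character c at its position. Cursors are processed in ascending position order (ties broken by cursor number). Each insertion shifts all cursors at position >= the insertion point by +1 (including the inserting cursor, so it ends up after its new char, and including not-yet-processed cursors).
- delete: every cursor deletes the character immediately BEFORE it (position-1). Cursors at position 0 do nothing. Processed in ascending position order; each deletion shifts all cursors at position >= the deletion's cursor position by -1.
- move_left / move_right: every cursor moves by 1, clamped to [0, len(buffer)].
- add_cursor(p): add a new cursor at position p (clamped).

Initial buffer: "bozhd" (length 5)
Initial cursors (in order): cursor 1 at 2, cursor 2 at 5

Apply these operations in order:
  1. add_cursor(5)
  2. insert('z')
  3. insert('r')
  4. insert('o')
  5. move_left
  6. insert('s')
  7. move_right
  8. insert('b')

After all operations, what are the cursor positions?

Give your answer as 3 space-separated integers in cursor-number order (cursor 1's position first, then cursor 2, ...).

After op 1 (add_cursor(5)): buffer="bozhd" (len 5), cursors c1@2 c2@5 c3@5, authorship .....
After op 2 (insert('z')): buffer="bozzhdzz" (len 8), cursors c1@3 c2@8 c3@8, authorship ..1...23
After op 3 (insert('r')): buffer="bozrzhdzzrr" (len 11), cursors c1@4 c2@11 c3@11, authorship ..11...2323
After op 4 (insert('o')): buffer="bozrozhdzzrroo" (len 14), cursors c1@5 c2@14 c3@14, authorship ..111...232323
After op 5 (move_left): buffer="bozrozhdzzrroo" (len 14), cursors c1@4 c2@13 c3@13, authorship ..111...232323
After op 6 (insert('s')): buffer="bozrsozhdzzrrosso" (len 17), cursors c1@5 c2@16 c3@16, authorship ..1111...23232233
After op 7 (move_right): buffer="bozrsozhdzzrrosso" (len 17), cursors c1@6 c2@17 c3@17, authorship ..1111...23232233
After op 8 (insert('b')): buffer="bozrsobzhdzzrrossobb" (len 20), cursors c1@7 c2@20 c3@20, authorship ..11111...2323223323

Answer: 7 20 20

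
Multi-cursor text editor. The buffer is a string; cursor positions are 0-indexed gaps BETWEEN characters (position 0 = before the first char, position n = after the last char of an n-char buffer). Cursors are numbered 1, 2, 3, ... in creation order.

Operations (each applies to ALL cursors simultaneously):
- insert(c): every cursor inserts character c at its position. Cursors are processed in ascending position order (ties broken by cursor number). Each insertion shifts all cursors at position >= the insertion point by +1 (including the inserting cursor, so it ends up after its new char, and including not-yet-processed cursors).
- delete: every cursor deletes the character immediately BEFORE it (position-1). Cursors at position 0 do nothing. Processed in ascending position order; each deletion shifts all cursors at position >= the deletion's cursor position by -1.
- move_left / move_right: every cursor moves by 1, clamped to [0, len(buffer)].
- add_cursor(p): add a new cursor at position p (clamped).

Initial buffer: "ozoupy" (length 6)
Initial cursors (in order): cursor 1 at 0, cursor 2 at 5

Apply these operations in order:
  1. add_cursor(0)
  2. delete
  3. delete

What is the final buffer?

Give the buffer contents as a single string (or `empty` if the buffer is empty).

After op 1 (add_cursor(0)): buffer="ozoupy" (len 6), cursors c1@0 c3@0 c2@5, authorship ......
After op 2 (delete): buffer="ozouy" (len 5), cursors c1@0 c3@0 c2@4, authorship .....
After op 3 (delete): buffer="ozoy" (len 4), cursors c1@0 c3@0 c2@3, authorship ....

Answer: ozoy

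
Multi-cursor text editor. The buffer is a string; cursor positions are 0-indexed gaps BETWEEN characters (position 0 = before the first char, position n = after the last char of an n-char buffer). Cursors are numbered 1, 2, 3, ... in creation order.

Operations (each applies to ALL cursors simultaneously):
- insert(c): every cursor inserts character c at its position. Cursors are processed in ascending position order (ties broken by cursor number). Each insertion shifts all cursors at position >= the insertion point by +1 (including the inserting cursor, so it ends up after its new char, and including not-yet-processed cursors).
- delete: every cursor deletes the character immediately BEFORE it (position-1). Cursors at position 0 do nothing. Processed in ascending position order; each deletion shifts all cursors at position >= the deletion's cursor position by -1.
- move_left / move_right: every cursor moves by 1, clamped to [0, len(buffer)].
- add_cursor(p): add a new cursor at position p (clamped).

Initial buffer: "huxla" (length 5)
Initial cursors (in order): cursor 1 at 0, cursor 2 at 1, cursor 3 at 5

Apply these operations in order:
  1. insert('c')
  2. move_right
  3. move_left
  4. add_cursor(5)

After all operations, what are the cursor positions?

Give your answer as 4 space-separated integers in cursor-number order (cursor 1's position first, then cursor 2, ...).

After op 1 (insert('c')): buffer="chcuxlac" (len 8), cursors c1@1 c2@3 c3@8, authorship 1.2....3
After op 2 (move_right): buffer="chcuxlac" (len 8), cursors c1@2 c2@4 c3@8, authorship 1.2....3
After op 3 (move_left): buffer="chcuxlac" (len 8), cursors c1@1 c2@3 c3@7, authorship 1.2....3
After op 4 (add_cursor(5)): buffer="chcuxlac" (len 8), cursors c1@1 c2@3 c4@5 c3@7, authorship 1.2....3

Answer: 1 3 7 5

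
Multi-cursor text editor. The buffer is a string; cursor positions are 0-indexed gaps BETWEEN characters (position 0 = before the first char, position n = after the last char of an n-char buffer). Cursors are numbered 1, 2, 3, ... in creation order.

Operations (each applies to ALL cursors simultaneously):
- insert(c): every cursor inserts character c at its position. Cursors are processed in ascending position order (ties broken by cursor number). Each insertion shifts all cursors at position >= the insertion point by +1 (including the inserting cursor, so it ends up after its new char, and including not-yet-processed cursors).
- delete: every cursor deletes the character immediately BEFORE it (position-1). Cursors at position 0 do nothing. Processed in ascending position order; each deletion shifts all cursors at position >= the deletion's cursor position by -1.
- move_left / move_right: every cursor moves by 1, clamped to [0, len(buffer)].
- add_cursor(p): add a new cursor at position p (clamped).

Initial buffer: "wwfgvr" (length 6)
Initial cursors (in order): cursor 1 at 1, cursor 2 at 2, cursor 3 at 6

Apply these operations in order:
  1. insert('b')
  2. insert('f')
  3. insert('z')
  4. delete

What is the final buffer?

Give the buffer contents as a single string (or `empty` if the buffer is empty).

Answer: wbfwbffgvrbf

Derivation:
After op 1 (insert('b')): buffer="wbwbfgvrb" (len 9), cursors c1@2 c2@4 c3@9, authorship .1.2....3
After op 2 (insert('f')): buffer="wbfwbffgvrbf" (len 12), cursors c1@3 c2@6 c3@12, authorship .11.22....33
After op 3 (insert('z')): buffer="wbfzwbfzfgvrbfz" (len 15), cursors c1@4 c2@8 c3@15, authorship .111.222....333
After op 4 (delete): buffer="wbfwbffgvrbf" (len 12), cursors c1@3 c2@6 c3@12, authorship .11.22....33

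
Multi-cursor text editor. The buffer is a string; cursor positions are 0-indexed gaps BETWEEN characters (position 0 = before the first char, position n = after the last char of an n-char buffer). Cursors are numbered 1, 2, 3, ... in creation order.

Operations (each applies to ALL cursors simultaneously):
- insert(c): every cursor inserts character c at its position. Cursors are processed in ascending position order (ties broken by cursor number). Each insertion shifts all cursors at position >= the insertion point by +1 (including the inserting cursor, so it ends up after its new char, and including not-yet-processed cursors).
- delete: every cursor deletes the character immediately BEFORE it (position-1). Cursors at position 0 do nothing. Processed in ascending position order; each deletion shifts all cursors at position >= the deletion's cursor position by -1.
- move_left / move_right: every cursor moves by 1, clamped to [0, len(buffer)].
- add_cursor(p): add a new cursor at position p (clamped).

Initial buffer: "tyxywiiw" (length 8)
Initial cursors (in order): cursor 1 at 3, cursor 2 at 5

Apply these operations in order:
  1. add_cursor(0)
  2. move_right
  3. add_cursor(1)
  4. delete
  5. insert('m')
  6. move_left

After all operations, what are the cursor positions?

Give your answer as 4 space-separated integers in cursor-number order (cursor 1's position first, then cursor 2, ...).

Answer: 4 6 1 1

Derivation:
After op 1 (add_cursor(0)): buffer="tyxywiiw" (len 8), cursors c3@0 c1@3 c2@5, authorship ........
After op 2 (move_right): buffer="tyxywiiw" (len 8), cursors c3@1 c1@4 c2@6, authorship ........
After op 3 (add_cursor(1)): buffer="tyxywiiw" (len 8), cursors c3@1 c4@1 c1@4 c2@6, authorship ........
After op 4 (delete): buffer="yxwiw" (len 5), cursors c3@0 c4@0 c1@2 c2@3, authorship .....
After op 5 (insert('m')): buffer="mmyxmwmiw" (len 9), cursors c3@2 c4@2 c1@5 c2@7, authorship 34..1.2..
After op 6 (move_left): buffer="mmyxmwmiw" (len 9), cursors c3@1 c4@1 c1@4 c2@6, authorship 34..1.2..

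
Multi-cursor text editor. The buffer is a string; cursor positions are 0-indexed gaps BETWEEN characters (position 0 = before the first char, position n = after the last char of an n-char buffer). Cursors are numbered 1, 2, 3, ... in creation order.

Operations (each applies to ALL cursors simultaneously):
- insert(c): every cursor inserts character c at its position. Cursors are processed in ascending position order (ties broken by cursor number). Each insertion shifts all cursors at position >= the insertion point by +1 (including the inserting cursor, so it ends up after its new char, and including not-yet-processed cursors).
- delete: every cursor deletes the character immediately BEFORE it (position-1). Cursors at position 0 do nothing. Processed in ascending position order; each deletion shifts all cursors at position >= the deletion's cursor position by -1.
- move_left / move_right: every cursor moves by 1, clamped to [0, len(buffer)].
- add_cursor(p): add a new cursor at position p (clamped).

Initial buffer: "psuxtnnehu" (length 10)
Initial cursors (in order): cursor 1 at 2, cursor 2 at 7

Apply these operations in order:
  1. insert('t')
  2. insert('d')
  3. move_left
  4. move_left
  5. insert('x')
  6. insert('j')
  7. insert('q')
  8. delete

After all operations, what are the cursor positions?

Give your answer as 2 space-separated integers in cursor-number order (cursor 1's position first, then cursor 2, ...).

Answer: 4 13

Derivation:
After op 1 (insert('t')): buffer="pstuxtnntehu" (len 12), cursors c1@3 c2@9, authorship ..1.....2...
After op 2 (insert('d')): buffer="pstduxtnntdehu" (len 14), cursors c1@4 c2@11, authorship ..11.....22...
After op 3 (move_left): buffer="pstduxtnntdehu" (len 14), cursors c1@3 c2@10, authorship ..11.....22...
After op 4 (move_left): buffer="pstduxtnntdehu" (len 14), cursors c1@2 c2@9, authorship ..11.....22...
After op 5 (insert('x')): buffer="psxtduxtnnxtdehu" (len 16), cursors c1@3 c2@11, authorship ..111.....222...
After op 6 (insert('j')): buffer="psxjtduxtnnxjtdehu" (len 18), cursors c1@4 c2@13, authorship ..1111.....2222...
After op 7 (insert('q')): buffer="psxjqtduxtnnxjqtdehu" (len 20), cursors c1@5 c2@15, authorship ..11111.....22222...
After op 8 (delete): buffer="psxjtduxtnnxjtdehu" (len 18), cursors c1@4 c2@13, authorship ..1111.....2222...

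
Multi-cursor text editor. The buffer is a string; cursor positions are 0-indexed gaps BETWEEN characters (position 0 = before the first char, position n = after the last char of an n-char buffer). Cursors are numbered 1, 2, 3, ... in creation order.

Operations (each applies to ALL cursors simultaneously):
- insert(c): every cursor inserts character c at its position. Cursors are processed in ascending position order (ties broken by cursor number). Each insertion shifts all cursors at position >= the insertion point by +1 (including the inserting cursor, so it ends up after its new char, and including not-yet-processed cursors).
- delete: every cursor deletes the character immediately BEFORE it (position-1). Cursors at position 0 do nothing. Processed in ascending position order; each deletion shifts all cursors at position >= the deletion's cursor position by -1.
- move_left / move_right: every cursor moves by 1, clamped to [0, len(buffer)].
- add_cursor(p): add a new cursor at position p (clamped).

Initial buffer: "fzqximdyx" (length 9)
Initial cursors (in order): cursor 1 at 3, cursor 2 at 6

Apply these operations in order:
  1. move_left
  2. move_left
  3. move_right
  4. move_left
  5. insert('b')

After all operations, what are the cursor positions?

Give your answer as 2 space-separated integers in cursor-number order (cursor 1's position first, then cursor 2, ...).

Answer: 2 6

Derivation:
After op 1 (move_left): buffer="fzqximdyx" (len 9), cursors c1@2 c2@5, authorship .........
After op 2 (move_left): buffer="fzqximdyx" (len 9), cursors c1@1 c2@4, authorship .........
After op 3 (move_right): buffer="fzqximdyx" (len 9), cursors c1@2 c2@5, authorship .........
After op 4 (move_left): buffer="fzqximdyx" (len 9), cursors c1@1 c2@4, authorship .........
After op 5 (insert('b')): buffer="fbzqxbimdyx" (len 11), cursors c1@2 c2@6, authorship .1...2.....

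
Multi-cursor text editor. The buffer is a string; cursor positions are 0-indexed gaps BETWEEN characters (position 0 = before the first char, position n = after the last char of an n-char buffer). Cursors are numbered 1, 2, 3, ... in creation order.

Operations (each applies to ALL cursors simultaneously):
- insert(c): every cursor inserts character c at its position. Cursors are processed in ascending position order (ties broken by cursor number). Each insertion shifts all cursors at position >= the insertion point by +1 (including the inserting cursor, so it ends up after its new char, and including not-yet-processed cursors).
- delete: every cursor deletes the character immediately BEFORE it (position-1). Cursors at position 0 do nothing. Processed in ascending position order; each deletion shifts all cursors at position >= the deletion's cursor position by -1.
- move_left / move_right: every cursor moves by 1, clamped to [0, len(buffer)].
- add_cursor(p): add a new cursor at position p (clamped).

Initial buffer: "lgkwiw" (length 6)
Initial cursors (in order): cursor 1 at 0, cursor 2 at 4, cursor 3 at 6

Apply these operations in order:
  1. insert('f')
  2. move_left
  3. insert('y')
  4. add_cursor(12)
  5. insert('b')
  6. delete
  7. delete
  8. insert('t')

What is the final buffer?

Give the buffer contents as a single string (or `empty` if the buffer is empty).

After op 1 (insert('f')): buffer="flgkwfiwf" (len 9), cursors c1@1 c2@6 c3@9, authorship 1....2..3
After op 2 (move_left): buffer="flgkwfiwf" (len 9), cursors c1@0 c2@5 c3@8, authorship 1....2..3
After op 3 (insert('y')): buffer="yflgkwyfiwyf" (len 12), cursors c1@1 c2@7 c3@11, authorship 11....22..33
After op 4 (add_cursor(12)): buffer="yflgkwyfiwyf" (len 12), cursors c1@1 c2@7 c3@11 c4@12, authorship 11....22..33
After op 5 (insert('b')): buffer="ybflgkwybfiwybfb" (len 16), cursors c1@2 c2@9 c3@14 c4@16, authorship 111....222..3334
After op 6 (delete): buffer="yflgkwyfiwyf" (len 12), cursors c1@1 c2@7 c3@11 c4@12, authorship 11....22..33
After op 7 (delete): buffer="flgkwfiw" (len 8), cursors c1@0 c2@5 c3@8 c4@8, authorship 1....2..
After op 8 (insert('t')): buffer="tflgkwtfiwtt" (len 12), cursors c1@1 c2@7 c3@12 c4@12, authorship 11....22..34

Answer: tflgkwtfiwtt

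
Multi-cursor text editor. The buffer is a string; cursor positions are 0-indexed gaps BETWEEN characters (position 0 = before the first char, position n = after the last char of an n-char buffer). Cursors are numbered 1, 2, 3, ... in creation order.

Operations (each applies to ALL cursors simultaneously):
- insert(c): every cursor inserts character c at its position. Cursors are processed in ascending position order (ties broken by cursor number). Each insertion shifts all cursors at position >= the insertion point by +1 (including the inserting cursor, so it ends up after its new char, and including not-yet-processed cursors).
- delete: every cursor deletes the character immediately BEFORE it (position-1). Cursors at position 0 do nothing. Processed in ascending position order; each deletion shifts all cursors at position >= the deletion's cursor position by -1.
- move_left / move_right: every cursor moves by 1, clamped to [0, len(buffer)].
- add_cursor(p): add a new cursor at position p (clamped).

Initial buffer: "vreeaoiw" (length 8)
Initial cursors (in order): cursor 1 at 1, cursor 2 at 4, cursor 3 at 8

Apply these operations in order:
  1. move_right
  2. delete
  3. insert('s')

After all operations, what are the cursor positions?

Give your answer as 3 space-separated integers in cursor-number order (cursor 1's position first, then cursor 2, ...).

After op 1 (move_right): buffer="vreeaoiw" (len 8), cursors c1@2 c2@5 c3@8, authorship ........
After op 2 (delete): buffer="veeoi" (len 5), cursors c1@1 c2@3 c3@5, authorship .....
After op 3 (insert('s')): buffer="vseesois" (len 8), cursors c1@2 c2@5 c3@8, authorship .1..2..3

Answer: 2 5 8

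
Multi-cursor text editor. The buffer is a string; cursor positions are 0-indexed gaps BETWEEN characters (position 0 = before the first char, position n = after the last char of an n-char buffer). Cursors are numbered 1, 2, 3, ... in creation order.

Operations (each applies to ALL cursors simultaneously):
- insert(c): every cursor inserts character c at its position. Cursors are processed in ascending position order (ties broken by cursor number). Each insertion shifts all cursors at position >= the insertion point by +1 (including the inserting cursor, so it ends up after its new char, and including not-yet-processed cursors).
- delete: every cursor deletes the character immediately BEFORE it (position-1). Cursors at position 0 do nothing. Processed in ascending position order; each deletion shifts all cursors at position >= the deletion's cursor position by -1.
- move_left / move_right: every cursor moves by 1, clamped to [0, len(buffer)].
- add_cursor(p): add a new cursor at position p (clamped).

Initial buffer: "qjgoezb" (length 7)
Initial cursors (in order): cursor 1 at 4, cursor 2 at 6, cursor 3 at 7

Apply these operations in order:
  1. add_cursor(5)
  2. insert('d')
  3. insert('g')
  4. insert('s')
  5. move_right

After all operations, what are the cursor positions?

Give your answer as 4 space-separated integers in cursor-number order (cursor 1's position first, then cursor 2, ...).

After op 1 (add_cursor(5)): buffer="qjgoezb" (len 7), cursors c1@4 c4@5 c2@6 c3@7, authorship .......
After op 2 (insert('d')): buffer="qjgodedzdbd" (len 11), cursors c1@5 c4@7 c2@9 c3@11, authorship ....1.4.2.3
After op 3 (insert('g')): buffer="qjgodgedgzdgbdg" (len 15), cursors c1@6 c4@9 c2@12 c3@15, authorship ....11.44.22.33
After op 4 (insert('s')): buffer="qjgodgsedgszdgsbdgs" (len 19), cursors c1@7 c4@11 c2@15 c3@19, authorship ....111.444.222.333
After op 5 (move_right): buffer="qjgodgsedgszdgsbdgs" (len 19), cursors c1@8 c4@12 c2@16 c3@19, authorship ....111.444.222.333

Answer: 8 16 19 12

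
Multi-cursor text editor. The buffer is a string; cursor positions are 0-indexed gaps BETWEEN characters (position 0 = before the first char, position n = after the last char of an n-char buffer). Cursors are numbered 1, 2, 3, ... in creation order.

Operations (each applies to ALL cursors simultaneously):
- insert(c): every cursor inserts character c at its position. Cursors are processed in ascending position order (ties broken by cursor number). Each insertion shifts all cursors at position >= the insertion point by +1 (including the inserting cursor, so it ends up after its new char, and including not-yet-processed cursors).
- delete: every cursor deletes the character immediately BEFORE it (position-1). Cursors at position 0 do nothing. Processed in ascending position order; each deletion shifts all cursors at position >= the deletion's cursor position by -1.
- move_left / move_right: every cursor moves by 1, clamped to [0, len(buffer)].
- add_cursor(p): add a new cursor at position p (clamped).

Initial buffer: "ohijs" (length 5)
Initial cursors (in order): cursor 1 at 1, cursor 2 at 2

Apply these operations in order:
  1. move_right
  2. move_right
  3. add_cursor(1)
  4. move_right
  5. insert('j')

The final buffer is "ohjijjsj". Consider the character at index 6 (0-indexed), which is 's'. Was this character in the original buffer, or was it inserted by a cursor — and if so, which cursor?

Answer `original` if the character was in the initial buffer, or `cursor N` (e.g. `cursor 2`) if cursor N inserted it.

Answer: original

Derivation:
After op 1 (move_right): buffer="ohijs" (len 5), cursors c1@2 c2@3, authorship .....
After op 2 (move_right): buffer="ohijs" (len 5), cursors c1@3 c2@4, authorship .....
After op 3 (add_cursor(1)): buffer="ohijs" (len 5), cursors c3@1 c1@3 c2@4, authorship .....
After op 4 (move_right): buffer="ohijs" (len 5), cursors c3@2 c1@4 c2@5, authorship .....
After op 5 (insert('j')): buffer="ohjijjsj" (len 8), cursors c3@3 c1@6 c2@8, authorship ..3..1.2
Authorship (.=original, N=cursor N): . . 3 . . 1 . 2
Index 6: author = original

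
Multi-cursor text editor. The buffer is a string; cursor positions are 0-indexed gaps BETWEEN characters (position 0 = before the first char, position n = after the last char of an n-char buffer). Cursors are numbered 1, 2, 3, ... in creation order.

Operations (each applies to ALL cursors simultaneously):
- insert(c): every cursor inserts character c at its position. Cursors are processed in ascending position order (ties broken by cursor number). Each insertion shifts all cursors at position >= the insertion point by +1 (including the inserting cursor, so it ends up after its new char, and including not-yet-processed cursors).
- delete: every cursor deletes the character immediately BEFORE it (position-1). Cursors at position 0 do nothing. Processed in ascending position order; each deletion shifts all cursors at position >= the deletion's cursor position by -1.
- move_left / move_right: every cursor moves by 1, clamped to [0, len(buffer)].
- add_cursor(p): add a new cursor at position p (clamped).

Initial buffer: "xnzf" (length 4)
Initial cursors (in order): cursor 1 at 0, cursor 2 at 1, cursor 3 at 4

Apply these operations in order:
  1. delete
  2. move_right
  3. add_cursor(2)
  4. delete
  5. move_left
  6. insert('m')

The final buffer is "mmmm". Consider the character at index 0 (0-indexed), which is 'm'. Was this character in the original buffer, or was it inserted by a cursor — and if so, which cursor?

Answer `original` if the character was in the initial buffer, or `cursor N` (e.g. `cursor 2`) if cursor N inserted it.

After op 1 (delete): buffer="nz" (len 2), cursors c1@0 c2@0 c3@2, authorship ..
After op 2 (move_right): buffer="nz" (len 2), cursors c1@1 c2@1 c3@2, authorship ..
After op 3 (add_cursor(2)): buffer="nz" (len 2), cursors c1@1 c2@1 c3@2 c4@2, authorship ..
After op 4 (delete): buffer="" (len 0), cursors c1@0 c2@0 c3@0 c4@0, authorship 
After op 5 (move_left): buffer="" (len 0), cursors c1@0 c2@0 c3@0 c4@0, authorship 
After op 6 (insert('m')): buffer="mmmm" (len 4), cursors c1@4 c2@4 c3@4 c4@4, authorship 1234
Authorship (.=original, N=cursor N): 1 2 3 4
Index 0: author = 1

Answer: cursor 1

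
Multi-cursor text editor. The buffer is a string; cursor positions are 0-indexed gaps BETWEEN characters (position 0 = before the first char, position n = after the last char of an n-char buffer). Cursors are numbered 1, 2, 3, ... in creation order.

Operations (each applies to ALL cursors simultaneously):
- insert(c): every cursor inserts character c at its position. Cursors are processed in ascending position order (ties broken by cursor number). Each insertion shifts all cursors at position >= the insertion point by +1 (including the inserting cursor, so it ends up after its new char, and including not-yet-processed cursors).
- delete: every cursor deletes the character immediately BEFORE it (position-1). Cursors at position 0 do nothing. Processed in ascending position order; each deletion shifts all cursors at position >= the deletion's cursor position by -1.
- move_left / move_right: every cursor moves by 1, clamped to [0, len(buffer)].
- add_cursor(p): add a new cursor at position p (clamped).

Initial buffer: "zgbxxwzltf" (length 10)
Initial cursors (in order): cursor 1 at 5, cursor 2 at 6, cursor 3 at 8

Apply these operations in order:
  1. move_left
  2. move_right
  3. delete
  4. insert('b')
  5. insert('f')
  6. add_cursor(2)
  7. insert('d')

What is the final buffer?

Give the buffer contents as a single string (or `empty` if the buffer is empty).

After op 1 (move_left): buffer="zgbxxwzltf" (len 10), cursors c1@4 c2@5 c3@7, authorship ..........
After op 2 (move_right): buffer="zgbxxwzltf" (len 10), cursors c1@5 c2@6 c3@8, authorship ..........
After op 3 (delete): buffer="zgbxztf" (len 7), cursors c1@4 c2@4 c3@5, authorship .......
After op 4 (insert('b')): buffer="zgbxbbzbtf" (len 10), cursors c1@6 c2@6 c3@8, authorship ....12.3..
After op 5 (insert('f')): buffer="zgbxbbffzbftf" (len 13), cursors c1@8 c2@8 c3@11, authorship ....1212.33..
After op 6 (add_cursor(2)): buffer="zgbxbbffzbftf" (len 13), cursors c4@2 c1@8 c2@8 c3@11, authorship ....1212.33..
After op 7 (insert('d')): buffer="zgdbxbbffddzbfdtf" (len 17), cursors c4@3 c1@11 c2@11 c3@15, authorship ..4..121212.333..

Answer: zgdbxbbffddzbfdtf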